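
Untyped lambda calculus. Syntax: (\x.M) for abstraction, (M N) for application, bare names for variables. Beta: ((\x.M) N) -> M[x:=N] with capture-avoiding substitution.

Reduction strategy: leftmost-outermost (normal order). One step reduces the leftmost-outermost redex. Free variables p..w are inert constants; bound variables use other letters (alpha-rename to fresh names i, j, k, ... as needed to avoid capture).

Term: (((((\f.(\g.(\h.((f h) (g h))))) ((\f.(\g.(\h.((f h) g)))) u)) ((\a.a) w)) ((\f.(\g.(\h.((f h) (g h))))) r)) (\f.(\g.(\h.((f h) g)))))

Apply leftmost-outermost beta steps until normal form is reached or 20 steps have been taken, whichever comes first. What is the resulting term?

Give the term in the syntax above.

Answer: (((u (w (\g.(\h.((r h) (g h)))))) (\g.(\h.((r h) (g h))))) (\f.(\g.(\h.((f h) g)))))

Derivation:
Step 0: (((((\f.(\g.(\h.((f h) (g h))))) ((\f.(\g.(\h.((f h) g)))) u)) ((\a.a) w)) ((\f.(\g.(\h.((f h) (g h))))) r)) (\f.(\g.(\h.((f h) g)))))
Step 1: ((((\g.(\h.((((\f.(\g.(\h.((f h) g)))) u) h) (g h)))) ((\a.a) w)) ((\f.(\g.(\h.((f h) (g h))))) r)) (\f.(\g.(\h.((f h) g)))))
Step 2: (((\h.((((\f.(\g.(\h.((f h) g)))) u) h) (((\a.a) w) h))) ((\f.(\g.(\h.((f h) (g h))))) r)) (\f.(\g.(\h.((f h) g)))))
Step 3: (((((\f.(\g.(\h.((f h) g)))) u) ((\f.(\g.(\h.((f h) (g h))))) r)) (((\a.a) w) ((\f.(\g.(\h.((f h) (g h))))) r))) (\f.(\g.(\h.((f h) g)))))
Step 4: ((((\g.(\h.((u h) g))) ((\f.(\g.(\h.((f h) (g h))))) r)) (((\a.a) w) ((\f.(\g.(\h.((f h) (g h))))) r))) (\f.(\g.(\h.((f h) g)))))
Step 5: (((\h.((u h) ((\f.(\g.(\h.((f h) (g h))))) r))) (((\a.a) w) ((\f.(\g.(\h.((f h) (g h))))) r))) (\f.(\g.(\h.((f h) g)))))
Step 6: (((u (((\a.a) w) ((\f.(\g.(\h.((f h) (g h))))) r))) ((\f.(\g.(\h.((f h) (g h))))) r)) (\f.(\g.(\h.((f h) g)))))
Step 7: (((u (w ((\f.(\g.(\h.((f h) (g h))))) r))) ((\f.(\g.(\h.((f h) (g h))))) r)) (\f.(\g.(\h.((f h) g)))))
Step 8: (((u (w (\g.(\h.((r h) (g h)))))) ((\f.(\g.(\h.((f h) (g h))))) r)) (\f.(\g.(\h.((f h) g)))))
Step 9: (((u (w (\g.(\h.((r h) (g h)))))) (\g.(\h.((r h) (g h))))) (\f.(\g.(\h.((f h) g)))))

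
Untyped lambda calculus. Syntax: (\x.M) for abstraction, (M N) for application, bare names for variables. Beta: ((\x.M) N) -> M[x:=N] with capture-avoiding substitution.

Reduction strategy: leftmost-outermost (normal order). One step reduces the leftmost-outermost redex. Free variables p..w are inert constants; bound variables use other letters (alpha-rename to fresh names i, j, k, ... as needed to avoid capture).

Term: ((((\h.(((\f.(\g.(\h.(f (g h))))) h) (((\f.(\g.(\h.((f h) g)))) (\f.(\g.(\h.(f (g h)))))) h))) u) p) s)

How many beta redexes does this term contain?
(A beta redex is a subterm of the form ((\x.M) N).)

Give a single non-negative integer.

Term: ((((\h.(((\f.(\g.(\h.(f (g h))))) h) (((\f.(\g.(\h.((f h) g)))) (\f.(\g.(\h.(f (g h)))))) h))) u) p) s)
  Redex: ((\h.(((\f.(\g.(\h.(f (g h))))) h) (((\f.(\g.(\h.((f h) g)))) (\f.(\g.(\h.(f (g h)))))) h))) u)
  Redex: ((\f.(\g.(\h.(f (g h))))) h)
  Redex: ((\f.(\g.(\h.((f h) g)))) (\f.(\g.(\h.(f (g h))))))
Total redexes: 3

Answer: 3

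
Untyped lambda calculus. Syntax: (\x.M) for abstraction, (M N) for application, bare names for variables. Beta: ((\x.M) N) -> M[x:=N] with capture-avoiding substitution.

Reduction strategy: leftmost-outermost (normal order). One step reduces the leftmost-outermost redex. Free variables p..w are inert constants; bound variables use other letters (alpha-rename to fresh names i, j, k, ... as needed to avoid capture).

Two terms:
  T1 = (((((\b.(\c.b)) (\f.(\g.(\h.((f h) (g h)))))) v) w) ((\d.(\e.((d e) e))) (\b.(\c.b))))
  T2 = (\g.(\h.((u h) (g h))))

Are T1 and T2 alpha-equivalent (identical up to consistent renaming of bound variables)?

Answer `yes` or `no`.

Answer: no

Derivation:
Term 1: (((((\b.(\c.b)) (\f.(\g.(\h.((f h) (g h)))))) v) w) ((\d.(\e.((d e) e))) (\b.(\c.b))))
Term 2: (\g.(\h.((u h) (g h))))
Alpha-equivalence: compare structure up to binder renaming.
Result: False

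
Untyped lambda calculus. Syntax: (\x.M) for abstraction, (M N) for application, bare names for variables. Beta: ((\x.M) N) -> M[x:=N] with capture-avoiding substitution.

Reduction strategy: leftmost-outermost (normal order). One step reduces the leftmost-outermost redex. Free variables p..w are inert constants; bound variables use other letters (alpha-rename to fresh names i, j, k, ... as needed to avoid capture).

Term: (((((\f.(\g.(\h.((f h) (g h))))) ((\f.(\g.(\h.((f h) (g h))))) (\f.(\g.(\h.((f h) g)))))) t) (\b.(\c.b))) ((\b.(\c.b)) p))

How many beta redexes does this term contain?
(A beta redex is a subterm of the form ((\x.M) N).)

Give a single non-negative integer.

Term: (((((\f.(\g.(\h.((f h) (g h))))) ((\f.(\g.(\h.((f h) (g h))))) (\f.(\g.(\h.((f h) g)))))) t) (\b.(\c.b))) ((\b.(\c.b)) p))
  Redex: ((\f.(\g.(\h.((f h) (g h))))) ((\f.(\g.(\h.((f h) (g h))))) (\f.(\g.(\h.((f h) g))))))
  Redex: ((\f.(\g.(\h.((f h) (g h))))) (\f.(\g.(\h.((f h) g)))))
  Redex: ((\b.(\c.b)) p)
Total redexes: 3

Answer: 3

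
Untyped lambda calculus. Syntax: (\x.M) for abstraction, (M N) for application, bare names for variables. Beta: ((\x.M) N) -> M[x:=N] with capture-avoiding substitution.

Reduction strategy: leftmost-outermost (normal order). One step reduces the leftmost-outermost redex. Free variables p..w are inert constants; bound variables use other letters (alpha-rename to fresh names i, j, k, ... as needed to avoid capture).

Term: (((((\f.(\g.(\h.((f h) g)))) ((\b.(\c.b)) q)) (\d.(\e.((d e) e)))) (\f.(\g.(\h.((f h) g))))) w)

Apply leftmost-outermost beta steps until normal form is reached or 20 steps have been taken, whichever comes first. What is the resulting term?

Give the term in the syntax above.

Step 0: (((((\f.(\g.(\h.((f h) g)))) ((\b.(\c.b)) q)) (\d.(\e.((d e) e)))) (\f.(\g.(\h.((f h) g))))) w)
Step 1: ((((\g.(\h.((((\b.(\c.b)) q) h) g))) (\d.(\e.((d e) e)))) (\f.(\g.(\h.((f h) g))))) w)
Step 2: (((\h.((((\b.(\c.b)) q) h) (\d.(\e.((d e) e))))) (\f.(\g.(\h.((f h) g))))) w)
Step 3: (((((\b.(\c.b)) q) (\f.(\g.(\h.((f h) g))))) (\d.(\e.((d e) e)))) w)
Step 4: ((((\c.q) (\f.(\g.(\h.((f h) g))))) (\d.(\e.((d e) e)))) w)
Step 5: ((q (\d.(\e.((d e) e)))) w)

Answer: ((q (\d.(\e.((d e) e)))) w)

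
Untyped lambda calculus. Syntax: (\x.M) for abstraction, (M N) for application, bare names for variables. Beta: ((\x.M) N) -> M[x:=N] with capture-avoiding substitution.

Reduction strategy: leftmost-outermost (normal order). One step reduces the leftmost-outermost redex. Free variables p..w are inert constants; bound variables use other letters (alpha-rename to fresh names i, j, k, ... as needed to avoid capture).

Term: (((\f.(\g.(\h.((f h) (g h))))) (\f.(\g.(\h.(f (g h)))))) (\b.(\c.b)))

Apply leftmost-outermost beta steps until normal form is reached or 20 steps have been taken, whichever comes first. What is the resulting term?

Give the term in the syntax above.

Step 0: (((\f.(\g.(\h.((f h) (g h))))) (\f.(\g.(\h.(f (g h)))))) (\b.(\c.b)))
Step 1: ((\g.(\h.(((\f.(\g.(\h.(f (g h))))) h) (g h)))) (\b.(\c.b)))
Step 2: (\h.(((\f.(\g.(\h.(f (g h))))) h) ((\b.(\c.b)) h)))
Step 3: (\h.((\g.(\i.(h (g i)))) ((\b.(\c.b)) h)))
Step 4: (\h.(\i.(h (((\b.(\c.b)) h) i))))
Step 5: (\h.(\i.(h ((\c.h) i))))
Step 6: (\h.(\i.(h h)))

Answer: (\h.(\i.(h h)))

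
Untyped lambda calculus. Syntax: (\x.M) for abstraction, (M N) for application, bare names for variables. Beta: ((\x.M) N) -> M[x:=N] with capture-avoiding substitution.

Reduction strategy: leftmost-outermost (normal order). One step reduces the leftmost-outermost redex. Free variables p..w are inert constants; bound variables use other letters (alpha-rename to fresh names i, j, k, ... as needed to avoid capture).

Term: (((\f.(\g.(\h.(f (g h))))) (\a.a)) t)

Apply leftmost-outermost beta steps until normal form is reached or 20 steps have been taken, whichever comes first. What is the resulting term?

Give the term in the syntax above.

Step 0: (((\f.(\g.(\h.(f (g h))))) (\a.a)) t)
Step 1: ((\g.(\h.((\a.a) (g h)))) t)
Step 2: (\h.((\a.a) (t h)))
Step 3: (\h.(t h))

Answer: (\h.(t h))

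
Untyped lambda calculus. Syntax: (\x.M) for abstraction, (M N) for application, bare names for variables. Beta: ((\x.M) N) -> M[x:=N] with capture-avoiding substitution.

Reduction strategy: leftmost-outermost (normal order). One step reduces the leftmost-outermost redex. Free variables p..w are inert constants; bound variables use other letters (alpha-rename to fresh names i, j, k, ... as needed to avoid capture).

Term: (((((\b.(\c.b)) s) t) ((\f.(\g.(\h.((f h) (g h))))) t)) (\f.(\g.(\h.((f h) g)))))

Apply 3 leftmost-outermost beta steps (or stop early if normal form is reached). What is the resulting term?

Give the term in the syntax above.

Step 0: (((((\b.(\c.b)) s) t) ((\f.(\g.(\h.((f h) (g h))))) t)) (\f.(\g.(\h.((f h) g)))))
Step 1: ((((\c.s) t) ((\f.(\g.(\h.((f h) (g h))))) t)) (\f.(\g.(\h.((f h) g)))))
Step 2: ((s ((\f.(\g.(\h.((f h) (g h))))) t)) (\f.(\g.(\h.((f h) g)))))
Step 3: ((s (\g.(\h.((t h) (g h))))) (\f.(\g.(\h.((f h) g)))))

Answer: ((s (\g.(\h.((t h) (g h))))) (\f.(\g.(\h.((f h) g)))))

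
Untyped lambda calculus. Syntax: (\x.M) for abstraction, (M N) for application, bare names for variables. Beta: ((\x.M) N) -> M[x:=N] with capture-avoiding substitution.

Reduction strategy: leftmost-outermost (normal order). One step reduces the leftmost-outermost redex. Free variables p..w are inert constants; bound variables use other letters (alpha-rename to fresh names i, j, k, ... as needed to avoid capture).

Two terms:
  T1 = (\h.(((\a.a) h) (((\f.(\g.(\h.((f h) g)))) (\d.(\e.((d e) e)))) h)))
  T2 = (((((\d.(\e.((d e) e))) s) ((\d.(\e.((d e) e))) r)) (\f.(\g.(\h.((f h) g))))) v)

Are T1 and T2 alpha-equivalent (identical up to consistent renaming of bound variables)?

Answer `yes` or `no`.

Term 1: (\h.(((\a.a) h) (((\f.(\g.(\h.((f h) g)))) (\d.(\e.((d e) e)))) h)))
Term 2: (((((\d.(\e.((d e) e))) s) ((\d.(\e.((d e) e))) r)) (\f.(\g.(\h.((f h) g))))) v)
Alpha-equivalence: compare structure up to binder renaming.
Result: False

Answer: no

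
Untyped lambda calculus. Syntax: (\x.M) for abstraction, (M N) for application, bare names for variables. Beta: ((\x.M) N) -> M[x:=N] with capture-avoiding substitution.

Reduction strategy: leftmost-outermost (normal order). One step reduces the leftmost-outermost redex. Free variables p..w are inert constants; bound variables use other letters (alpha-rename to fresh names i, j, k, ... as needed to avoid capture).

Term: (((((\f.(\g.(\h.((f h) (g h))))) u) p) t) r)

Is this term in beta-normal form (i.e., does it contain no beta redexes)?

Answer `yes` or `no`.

Term: (((((\f.(\g.(\h.((f h) (g h))))) u) p) t) r)
Found 1 beta redex(es).

Answer: no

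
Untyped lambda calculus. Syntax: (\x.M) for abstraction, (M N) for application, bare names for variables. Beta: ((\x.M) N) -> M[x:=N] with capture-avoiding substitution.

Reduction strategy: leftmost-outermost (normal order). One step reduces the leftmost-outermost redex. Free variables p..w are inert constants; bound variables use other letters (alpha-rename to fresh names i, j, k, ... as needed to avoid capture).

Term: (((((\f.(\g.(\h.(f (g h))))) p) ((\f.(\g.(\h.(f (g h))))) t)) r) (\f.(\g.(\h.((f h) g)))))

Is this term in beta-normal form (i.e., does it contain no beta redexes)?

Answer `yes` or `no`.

Answer: no

Derivation:
Term: (((((\f.(\g.(\h.(f (g h))))) p) ((\f.(\g.(\h.(f (g h))))) t)) r) (\f.(\g.(\h.((f h) g)))))
Found 2 beta redex(es).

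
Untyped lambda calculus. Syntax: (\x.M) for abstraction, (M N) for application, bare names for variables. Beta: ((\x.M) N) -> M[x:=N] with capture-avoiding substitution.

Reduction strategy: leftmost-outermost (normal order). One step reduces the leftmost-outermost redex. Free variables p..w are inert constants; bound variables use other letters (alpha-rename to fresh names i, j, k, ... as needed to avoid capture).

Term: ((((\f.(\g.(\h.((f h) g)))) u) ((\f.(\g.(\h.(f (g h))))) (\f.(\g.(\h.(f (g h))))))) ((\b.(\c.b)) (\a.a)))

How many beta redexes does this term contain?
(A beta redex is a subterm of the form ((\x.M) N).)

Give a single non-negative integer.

Answer: 3

Derivation:
Term: ((((\f.(\g.(\h.((f h) g)))) u) ((\f.(\g.(\h.(f (g h))))) (\f.(\g.(\h.(f (g h))))))) ((\b.(\c.b)) (\a.a)))
  Redex: ((\f.(\g.(\h.((f h) g)))) u)
  Redex: ((\f.(\g.(\h.(f (g h))))) (\f.(\g.(\h.(f (g h))))))
  Redex: ((\b.(\c.b)) (\a.a))
Total redexes: 3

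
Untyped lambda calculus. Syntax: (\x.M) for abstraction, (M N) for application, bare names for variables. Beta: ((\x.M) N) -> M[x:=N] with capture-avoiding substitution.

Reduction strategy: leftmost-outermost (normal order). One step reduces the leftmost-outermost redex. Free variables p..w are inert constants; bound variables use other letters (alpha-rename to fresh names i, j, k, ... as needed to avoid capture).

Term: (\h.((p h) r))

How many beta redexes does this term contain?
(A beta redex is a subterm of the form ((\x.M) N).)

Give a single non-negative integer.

Term: (\h.((p h) r))
  (no redexes)
Total redexes: 0

Answer: 0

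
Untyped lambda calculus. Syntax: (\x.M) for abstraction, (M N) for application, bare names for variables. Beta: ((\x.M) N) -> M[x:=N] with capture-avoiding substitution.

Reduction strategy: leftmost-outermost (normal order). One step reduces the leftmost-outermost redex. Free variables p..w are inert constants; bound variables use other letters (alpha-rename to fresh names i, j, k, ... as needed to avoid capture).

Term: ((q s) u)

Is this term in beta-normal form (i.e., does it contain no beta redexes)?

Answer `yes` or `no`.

Term: ((q s) u)
No beta redexes found.

Answer: yes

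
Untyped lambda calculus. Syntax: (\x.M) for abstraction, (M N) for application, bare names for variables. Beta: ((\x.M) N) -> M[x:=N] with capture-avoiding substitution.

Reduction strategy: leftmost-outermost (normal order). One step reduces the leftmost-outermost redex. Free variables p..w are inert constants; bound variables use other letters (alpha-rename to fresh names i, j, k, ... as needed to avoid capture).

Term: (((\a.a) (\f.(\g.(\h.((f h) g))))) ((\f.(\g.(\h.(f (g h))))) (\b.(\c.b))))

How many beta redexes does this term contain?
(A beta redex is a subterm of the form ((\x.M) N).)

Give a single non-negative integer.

Answer: 2

Derivation:
Term: (((\a.a) (\f.(\g.(\h.((f h) g))))) ((\f.(\g.(\h.(f (g h))))) (\b.(\c.b))))
  Redex: ((\a.a) (\f.(\g.(\h.((f h) g)))))
  Redex: ((\f.(\g.(\h.(f (g h))))) (\b.(\c.b)))
Total redexes: 2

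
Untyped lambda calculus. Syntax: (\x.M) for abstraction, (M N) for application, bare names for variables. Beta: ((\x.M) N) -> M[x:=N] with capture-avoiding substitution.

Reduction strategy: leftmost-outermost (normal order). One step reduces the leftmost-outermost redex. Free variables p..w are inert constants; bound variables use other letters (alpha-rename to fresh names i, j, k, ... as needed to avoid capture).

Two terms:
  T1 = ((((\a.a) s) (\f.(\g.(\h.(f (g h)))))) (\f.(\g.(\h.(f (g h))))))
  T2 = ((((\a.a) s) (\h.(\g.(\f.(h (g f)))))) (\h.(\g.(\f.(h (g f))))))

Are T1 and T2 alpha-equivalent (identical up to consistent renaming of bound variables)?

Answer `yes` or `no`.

Answer: yes

Derivation:
Term 1: ((((\a.a) s) (\f.(\g.(\h.(f (g h)))))) (\f.(\g.(\h.(f (g h))))))
Term 2: ((((\a.a) s) (\h.(\g.(\f.(h (g f)))))) (\h.(\g.(\f.(h (g f))))))
Alpha-equivalence: compare structure up to binder renaming.
Result: True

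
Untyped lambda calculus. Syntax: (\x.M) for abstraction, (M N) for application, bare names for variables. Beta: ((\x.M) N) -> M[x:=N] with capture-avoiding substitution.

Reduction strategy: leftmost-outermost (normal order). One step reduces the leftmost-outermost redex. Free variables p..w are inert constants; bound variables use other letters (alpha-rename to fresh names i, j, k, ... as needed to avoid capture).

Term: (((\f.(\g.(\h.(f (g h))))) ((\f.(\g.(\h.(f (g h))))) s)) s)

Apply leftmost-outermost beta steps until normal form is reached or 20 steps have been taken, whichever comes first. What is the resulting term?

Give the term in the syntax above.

Step 0: (((\f.(\g.(\h.(f (g h))))) ((\f.(\g.(\h.(f (g h))))) s)) s)
Step 1: ((\g.(\h.(((\f.(\g.(\h.(f (g h))))) s) (g h)))) s)
Step 2: (\h.(((\f.(\g.(\h.(f (g h))))) s) (s h)))
Step 3: (\h.((\g.(\h.(s (g h)))) (s h)))
Step 4: (\h.(\i.(s ((s h) i))))

Answer: (\h.(\i.(s ((s h) i))))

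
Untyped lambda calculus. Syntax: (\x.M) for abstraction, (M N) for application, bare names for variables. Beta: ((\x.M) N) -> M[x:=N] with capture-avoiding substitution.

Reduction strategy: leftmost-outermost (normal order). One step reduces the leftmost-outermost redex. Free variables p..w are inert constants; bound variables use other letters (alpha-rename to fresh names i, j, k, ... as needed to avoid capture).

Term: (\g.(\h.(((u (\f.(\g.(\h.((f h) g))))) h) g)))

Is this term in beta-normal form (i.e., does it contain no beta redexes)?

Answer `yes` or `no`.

Answer: yes

Derivation:
Term: (\g.(\h.(((u (\f.(\g.(\h.((f h) g))))) h) g)))
No beta redexes found.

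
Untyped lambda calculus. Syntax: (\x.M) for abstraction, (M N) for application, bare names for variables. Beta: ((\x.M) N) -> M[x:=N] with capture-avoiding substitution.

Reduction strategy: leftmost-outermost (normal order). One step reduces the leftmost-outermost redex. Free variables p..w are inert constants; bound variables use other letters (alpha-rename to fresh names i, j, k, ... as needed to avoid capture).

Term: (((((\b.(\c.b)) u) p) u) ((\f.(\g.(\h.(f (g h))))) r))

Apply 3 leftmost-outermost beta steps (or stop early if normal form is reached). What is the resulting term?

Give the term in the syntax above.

Step 0: (((((\b.(\c.b)) u) p) u) ((\f.(\g.(\h.(f (g h))))) r))
Step 1: ((((\c.u) p) u) ((\f.(\g.(\h.(f (g h))))) r))
Step 2: ((u u) ((\f.(\g.(\h.(f (g h))))) r))
Step 3: ((u u) (\g.(\h.(r (g h)))))

Answer: ((u u) (\g.(\h.(r (g h)))))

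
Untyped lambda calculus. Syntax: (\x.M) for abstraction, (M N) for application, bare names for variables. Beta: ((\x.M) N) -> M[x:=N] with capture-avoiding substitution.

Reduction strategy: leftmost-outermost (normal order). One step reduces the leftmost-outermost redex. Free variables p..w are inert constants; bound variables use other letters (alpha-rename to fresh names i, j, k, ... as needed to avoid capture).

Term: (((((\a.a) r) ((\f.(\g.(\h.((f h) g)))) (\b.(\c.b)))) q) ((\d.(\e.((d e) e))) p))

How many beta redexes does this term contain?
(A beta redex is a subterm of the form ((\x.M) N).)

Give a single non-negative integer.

Answer: 3

Derivation:
Term: (((((\a.a) r) ((\f.(\g.(\h.((f h) g)))) (\b.(\c.b)))) q) ((\d.(\e.((d e) e))) p))
  Redex: ((\a.a) r)
  Redex: ((\f.(\g.(\h.((f h) g)))) (\b.(\c.b)))
  Redex: ((\d.(\e.((d e) e))) p)
Total redexes: 3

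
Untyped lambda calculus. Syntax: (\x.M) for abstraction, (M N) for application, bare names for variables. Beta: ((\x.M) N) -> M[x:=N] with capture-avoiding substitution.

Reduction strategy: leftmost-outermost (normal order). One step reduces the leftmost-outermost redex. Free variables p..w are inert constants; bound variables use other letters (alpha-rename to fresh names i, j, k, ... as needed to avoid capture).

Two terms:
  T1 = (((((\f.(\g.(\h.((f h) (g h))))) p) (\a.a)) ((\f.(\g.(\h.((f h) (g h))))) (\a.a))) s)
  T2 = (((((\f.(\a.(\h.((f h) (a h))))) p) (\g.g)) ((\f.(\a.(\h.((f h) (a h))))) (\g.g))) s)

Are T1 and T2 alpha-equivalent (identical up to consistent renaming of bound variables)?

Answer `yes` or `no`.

Answer: yes

Derivation:
Term 1: (((((\f.(\g.(\h.((f h) (g h))))) p) (\a.a)) ((\f.(\g.(\h.((f h) (g h))))) (\a.a))) s)
Term 2: (((((\f.(\a.(\h.((f h) (a h))))) p) (\g.g)) ((\f.(\a.(\h.((f h) (a h))))) (\g.g))) s)
Alpha-equivalence: compare structure up to binder renaming.
Result: True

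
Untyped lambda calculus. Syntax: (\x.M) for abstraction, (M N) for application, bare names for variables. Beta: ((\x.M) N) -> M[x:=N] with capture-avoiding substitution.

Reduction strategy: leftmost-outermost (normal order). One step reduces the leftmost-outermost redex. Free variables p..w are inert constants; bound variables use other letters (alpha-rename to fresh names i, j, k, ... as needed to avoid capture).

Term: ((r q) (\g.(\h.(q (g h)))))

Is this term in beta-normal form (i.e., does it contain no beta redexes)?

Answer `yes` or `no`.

Answer: yes

Derivation:
Term: ((r q) (\g.(\h.(q (g h)))))
No beta redexes found.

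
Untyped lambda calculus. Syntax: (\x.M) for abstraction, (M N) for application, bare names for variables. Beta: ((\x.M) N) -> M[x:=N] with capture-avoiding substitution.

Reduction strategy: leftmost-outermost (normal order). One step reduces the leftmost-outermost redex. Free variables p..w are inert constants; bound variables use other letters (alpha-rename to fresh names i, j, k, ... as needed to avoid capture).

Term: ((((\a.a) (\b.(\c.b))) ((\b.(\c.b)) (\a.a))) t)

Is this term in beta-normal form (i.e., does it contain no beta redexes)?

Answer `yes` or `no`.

Term: ((((\a.a) (\b.(\c.b))) ((\b.(\c.b)) (\a.a))) t)
Found 2 beta redex(es).

Answer: no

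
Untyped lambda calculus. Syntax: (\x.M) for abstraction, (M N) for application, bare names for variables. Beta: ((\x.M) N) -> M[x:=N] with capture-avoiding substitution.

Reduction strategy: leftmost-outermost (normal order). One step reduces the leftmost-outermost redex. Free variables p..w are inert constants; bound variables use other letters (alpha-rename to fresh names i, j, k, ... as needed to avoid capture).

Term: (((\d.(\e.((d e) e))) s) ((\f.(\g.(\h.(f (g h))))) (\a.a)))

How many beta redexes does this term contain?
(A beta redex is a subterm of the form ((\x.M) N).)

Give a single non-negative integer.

Term: (((\d.(\e.((d e) e))) s) ((\f.(\g.(\h.(f (g h))))) (\a.a)))
  Redex: ((\d.(\e.((d e) e))) s)
  Redex: ((\f.(\g.(\h.(f (g h))))) (\a.a))
Total redexes: 2

Answer: 2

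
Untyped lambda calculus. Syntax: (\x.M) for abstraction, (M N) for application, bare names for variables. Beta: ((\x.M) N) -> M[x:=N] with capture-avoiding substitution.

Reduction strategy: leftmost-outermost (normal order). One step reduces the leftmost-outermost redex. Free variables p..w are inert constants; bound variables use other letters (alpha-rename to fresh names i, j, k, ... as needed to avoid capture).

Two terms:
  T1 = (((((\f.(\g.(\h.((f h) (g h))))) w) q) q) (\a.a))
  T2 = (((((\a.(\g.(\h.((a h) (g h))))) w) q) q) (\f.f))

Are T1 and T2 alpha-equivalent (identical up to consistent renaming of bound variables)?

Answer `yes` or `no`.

Answer: yes

Derivation:
Term 1: (((((\f.(\g.(\h.((f h) (g h))))) w) q) q) (\a.a))
Term 2: (((((\a.(\g.(\h.((a h) (g h))))) w) q) q) (\f.f))
Alpha-equivalence: compare structure up to binder renaming.
Result: True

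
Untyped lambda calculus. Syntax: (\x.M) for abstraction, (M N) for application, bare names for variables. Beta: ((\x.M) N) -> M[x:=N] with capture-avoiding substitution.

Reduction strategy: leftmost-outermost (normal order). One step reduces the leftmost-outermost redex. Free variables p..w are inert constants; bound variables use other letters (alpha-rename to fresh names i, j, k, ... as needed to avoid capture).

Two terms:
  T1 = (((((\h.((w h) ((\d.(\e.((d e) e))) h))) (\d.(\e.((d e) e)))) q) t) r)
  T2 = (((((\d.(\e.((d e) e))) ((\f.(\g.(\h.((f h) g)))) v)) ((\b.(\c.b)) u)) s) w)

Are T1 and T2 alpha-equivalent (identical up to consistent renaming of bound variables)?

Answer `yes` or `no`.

Term 1: (((((\h.((w h) ((\d.(\e.((d e) e))) h))) (\d.(\e.((d e) e)))) q) t) r)
Term 2: (((((\d.(\e.((d e) e))) ((\f.(\g.(\h.((f h) g)))) v)) ((\b.(\c.b)) u)) s) w)
Alpha-equivalence: compare structure up to binder renaming.
Result: False

Answer: no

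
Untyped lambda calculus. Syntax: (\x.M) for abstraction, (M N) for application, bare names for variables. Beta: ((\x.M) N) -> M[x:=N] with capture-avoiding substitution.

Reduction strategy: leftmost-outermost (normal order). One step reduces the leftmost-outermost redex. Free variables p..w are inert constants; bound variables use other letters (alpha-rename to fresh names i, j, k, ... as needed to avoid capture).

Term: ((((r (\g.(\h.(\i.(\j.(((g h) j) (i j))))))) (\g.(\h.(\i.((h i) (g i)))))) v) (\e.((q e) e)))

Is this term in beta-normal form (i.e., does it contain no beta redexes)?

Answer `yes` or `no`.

Term: ((((r (\g.(\h.(\i.(\j.(((g h) j) (i j))))))) (\g.(\h.(\i.((h i) (g i)))))) v) (\e.((q e) e)))
No beta redexes found.

Answer: yes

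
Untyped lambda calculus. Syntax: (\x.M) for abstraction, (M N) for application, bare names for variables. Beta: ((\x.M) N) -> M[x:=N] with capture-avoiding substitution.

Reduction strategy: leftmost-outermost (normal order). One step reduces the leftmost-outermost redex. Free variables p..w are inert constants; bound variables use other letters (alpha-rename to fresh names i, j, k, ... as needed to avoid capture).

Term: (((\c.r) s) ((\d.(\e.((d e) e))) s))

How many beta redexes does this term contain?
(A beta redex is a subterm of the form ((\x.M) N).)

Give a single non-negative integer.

Answer: 2

Derivation:
Term: (((\c.r) s) ((\d.(\e.((d e) e))) s))
  Redex: ((\c.r) s)
  Redex: ((\d.(\e.((d e) e))) s)
Total redexes: 2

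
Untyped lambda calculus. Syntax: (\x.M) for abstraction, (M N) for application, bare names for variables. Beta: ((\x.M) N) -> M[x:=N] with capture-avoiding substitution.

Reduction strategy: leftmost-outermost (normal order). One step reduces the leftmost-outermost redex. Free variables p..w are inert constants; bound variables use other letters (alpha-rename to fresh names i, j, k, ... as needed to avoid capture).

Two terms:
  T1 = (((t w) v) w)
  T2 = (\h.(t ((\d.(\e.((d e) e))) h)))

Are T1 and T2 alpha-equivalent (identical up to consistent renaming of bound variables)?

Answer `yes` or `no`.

Answer: no

Derivation:
Term 1: (((t w) v) w)
Term 2: (\h.(t ((\d.(\e.((d e) e))) h)))
Alpha-equivalence: compare structure up to binder renaming.
Result: False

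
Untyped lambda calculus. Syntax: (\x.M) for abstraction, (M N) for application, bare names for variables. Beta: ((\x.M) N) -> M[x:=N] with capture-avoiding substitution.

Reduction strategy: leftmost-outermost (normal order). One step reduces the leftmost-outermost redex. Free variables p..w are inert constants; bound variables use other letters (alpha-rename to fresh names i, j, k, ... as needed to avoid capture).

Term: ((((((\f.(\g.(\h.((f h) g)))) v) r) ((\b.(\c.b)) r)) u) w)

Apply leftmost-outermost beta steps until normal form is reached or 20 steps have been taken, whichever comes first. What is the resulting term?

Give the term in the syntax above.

Answer: ((((v (\c.r)) r) u) w)

Derivation:
Step 0: ((((((\f.(\g.(\h.((f h) g)))) v) r) ((\b.(\c.b)) r)) u) w)
Step 1: (((((\g.(\h.((v h) g))) r) ((\b.(\c.b)) r)) u) w)
Step 2: ((((\h.((v h) r)) ((\b.(\c.b)) r)) u) w)
Step 3: ((((v ((\b.(\c.b)) r)) r) u) w)
Step 4: ((((v (\c.r)) r) u) w)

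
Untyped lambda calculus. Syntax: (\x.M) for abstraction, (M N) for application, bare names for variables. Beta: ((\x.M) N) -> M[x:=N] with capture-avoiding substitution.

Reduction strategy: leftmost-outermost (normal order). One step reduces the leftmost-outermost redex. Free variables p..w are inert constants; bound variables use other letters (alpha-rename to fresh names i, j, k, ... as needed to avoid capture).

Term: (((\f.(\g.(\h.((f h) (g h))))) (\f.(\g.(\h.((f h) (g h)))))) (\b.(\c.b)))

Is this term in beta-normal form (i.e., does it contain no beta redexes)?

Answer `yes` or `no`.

Term: (((\f.(\g.(\h.((f h) (g h))))) (\f.(\g.(\h.((f h) (g h)))))) (\b.(\c.b)))
Found 1 beta redex(es).

Answer: no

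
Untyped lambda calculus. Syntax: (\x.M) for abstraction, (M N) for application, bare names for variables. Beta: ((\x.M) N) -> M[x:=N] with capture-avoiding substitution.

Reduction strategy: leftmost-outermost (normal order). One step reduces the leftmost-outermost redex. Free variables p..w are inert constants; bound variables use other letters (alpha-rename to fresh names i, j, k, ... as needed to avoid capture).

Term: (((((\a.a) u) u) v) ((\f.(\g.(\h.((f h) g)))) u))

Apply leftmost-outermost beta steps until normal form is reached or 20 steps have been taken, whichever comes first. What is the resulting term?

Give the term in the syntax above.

Step 0: (((((\a.a) u) u) v) ((\f.(\g.(\h.((f h) g)))) u))
Step 1: (((u u) v) ((\f.(\g.(\h.((f h) g)))) u))
Step 2: (((u u) v) (\g.(\h.((u h) g))))

Answer: (((u u) v) (\g.(\h.((u h) g))))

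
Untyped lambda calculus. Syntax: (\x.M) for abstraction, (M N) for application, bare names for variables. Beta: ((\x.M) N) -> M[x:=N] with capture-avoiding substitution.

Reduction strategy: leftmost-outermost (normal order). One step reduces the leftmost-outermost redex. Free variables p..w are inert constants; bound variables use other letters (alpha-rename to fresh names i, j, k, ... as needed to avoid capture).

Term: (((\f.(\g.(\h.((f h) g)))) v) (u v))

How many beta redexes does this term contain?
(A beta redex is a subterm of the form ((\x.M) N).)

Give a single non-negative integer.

Answer: 1

Derivation:
Term: (((\f.(\g.(\h.((f h) g)))) v) (u v))
  Redex: ((\f.(\g.(\h.((f h) g)))) v)
Total redexes: 1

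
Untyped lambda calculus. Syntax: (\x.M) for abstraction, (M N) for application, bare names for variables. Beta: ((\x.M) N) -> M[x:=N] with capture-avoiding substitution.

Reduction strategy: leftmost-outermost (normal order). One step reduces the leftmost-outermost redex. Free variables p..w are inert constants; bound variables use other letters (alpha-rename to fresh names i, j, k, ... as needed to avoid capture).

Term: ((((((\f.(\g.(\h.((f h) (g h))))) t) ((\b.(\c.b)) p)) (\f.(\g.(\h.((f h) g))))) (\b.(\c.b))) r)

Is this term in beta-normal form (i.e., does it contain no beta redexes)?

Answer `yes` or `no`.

Term: ((((((\f.(\g.(\h.((f h) (g h))))) t) ((\b.(\c.b)) p)) (\f.(\g.(\h.((f h) g))))) (\b.(\c.b))) r)
Found 2 beta redex(es).

Answer: no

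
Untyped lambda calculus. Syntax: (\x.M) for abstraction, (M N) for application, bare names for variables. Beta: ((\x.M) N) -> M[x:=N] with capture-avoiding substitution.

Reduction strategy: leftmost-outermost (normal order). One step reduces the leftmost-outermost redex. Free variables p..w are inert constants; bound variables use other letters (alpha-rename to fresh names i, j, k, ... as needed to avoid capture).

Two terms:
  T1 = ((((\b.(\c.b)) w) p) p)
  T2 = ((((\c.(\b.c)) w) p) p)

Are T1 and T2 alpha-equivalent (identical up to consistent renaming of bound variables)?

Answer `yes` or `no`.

Term 1: ((((\b.(\c.b)) w) p) p)
Term 2: ((((\c.(\b.c)) w) p) p)
Alpha-equivalence: compare structure up to binder renaming.
Result: True

Answer: yes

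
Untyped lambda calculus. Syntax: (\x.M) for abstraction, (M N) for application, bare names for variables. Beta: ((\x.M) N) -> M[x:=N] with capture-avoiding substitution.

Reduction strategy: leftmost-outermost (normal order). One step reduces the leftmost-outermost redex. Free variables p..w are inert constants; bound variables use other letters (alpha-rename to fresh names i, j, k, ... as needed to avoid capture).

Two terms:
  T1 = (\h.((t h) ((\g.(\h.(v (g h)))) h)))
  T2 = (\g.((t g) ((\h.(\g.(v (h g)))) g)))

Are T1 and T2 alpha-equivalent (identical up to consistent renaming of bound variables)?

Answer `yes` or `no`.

Answer: yes

Derivation:
Term 1: (\h.((t h) ((\g.(\h.(v (g h)))) h)))
Term 2: (\g.((t g) ((\h.(\g.(v (h g)))) g)))
Alpha-equivalence: compare structure up to binder renaming.
Result: True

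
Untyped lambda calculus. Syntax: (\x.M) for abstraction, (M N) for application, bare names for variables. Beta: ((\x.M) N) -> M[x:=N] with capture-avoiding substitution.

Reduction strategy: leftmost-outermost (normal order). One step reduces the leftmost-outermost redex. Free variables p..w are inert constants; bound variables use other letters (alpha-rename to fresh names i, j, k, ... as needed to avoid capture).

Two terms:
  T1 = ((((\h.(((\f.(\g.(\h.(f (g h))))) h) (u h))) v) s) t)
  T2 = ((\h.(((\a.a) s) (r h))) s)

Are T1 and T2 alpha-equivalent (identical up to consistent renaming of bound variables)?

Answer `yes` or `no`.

Answer: no

Derivation:
Term 1: ((((\h.(((\f.(\g.(\h.(f (g h))))) h) (u h))) v) s) t)
Term 2: ((\h.(((\a.a) s) (r h))) s)
Alpha-equivalence: compare structure up to binder renaming.
Result: False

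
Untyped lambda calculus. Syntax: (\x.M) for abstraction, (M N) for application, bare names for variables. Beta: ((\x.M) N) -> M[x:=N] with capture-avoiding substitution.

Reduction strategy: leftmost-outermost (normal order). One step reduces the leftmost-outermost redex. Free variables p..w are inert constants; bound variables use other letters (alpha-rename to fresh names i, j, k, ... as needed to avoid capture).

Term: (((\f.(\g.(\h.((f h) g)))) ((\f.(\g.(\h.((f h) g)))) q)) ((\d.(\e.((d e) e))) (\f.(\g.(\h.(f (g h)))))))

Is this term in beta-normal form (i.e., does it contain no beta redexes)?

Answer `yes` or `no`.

Answer: no

Derivation:
Term: (((\f.(\g.(\h.((f h) g)))) ((\f.(\g.(\h.((f h) g)))) q)) ((\d.(\e.((d e) e))) (\f.(\g.(\h.(f (g h)))))))
Found 3 beta redex(es).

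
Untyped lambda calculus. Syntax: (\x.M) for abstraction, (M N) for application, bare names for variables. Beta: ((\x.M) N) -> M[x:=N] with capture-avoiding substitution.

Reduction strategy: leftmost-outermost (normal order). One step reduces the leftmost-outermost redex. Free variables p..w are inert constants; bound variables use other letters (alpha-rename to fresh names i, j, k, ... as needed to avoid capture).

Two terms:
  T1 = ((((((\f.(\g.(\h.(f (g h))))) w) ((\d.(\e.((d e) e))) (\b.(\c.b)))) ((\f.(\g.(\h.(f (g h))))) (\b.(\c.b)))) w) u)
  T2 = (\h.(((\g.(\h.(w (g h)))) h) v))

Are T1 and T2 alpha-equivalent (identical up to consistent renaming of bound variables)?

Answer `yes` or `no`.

Term 1: ((((((\f.(\g.(\h.(f (g h))))) w) ((\d.(\e.((d e) e))) (\b.(\c.b)))) ((\f.(\g.(\h.(f (g h))))) (\b.(\c.b)))) w) u)
Term 2: (\h.(((\g.(\h.(w (g h)))) h) v))
Alpha-equivalence: compare structure up to binder renaming.
Result: False

Answer: no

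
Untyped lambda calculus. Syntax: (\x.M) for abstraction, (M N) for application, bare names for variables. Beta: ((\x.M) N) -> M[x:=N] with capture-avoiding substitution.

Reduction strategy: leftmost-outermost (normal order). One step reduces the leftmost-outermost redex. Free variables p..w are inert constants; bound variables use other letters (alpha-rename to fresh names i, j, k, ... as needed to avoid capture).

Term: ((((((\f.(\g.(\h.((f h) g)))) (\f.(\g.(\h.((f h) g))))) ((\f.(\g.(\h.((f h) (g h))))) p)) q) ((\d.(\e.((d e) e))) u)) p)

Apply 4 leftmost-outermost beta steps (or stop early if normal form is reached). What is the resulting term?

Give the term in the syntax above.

Step 0: ((((((\f.(\g.(\h.((f h) g)))) (\f.(\g.(\h.((f h) g))))) ((\f.(\g.(\h.((f h) (g h))))) p)) q) ((\d.(\e.((d e) e))) u)) p)
Step 1: (((((\g.(\h.(((\f.(\g.(\h.((f h) g)))) h) g))) ((\f.(\g.(\h.((f h) (g h))))) p)) q) ((\d.(\e.((d e) e))) u)) p)
Step 2: ((((\h.(((\f.(\g.(\h.((f h) g)))) h) ((\f.(\g.(\h.((f h) (g h))))) p))) q) ((\d.(\e.((d e) e))) u)) p)
Step 3: (((((\f.(\g.(\h.((f h) g)))) q) ((\f.(\g.(\h.((f h) (g h))))) p)) ((\d.(\e.((d e) e))) u)) p)
Step 4: ((((\g.(\h.((q h) g))) ((\f.(\g.(\h.((f h) (g h))))) p)) ((\d.(\e.((d e) e))) u)) p)

Answer: ((((\g.(\h.((q h) g))) ((\f.(\g.(\h.((f h) (g h))))) p)) ((\d.(\e.((d e) e))) u)) p)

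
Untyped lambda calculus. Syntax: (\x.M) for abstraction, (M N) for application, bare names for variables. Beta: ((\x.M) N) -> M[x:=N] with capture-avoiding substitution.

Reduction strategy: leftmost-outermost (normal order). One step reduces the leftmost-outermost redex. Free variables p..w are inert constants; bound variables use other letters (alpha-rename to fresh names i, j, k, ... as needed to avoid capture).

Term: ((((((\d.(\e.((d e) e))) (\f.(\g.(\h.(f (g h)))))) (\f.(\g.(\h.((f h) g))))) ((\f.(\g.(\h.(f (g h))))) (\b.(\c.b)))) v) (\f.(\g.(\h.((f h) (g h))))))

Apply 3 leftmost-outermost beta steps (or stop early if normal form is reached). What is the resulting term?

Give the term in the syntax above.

Answer: (((((\g.(\h.((\f.(\g.(\h.((f h) g)))) (g h)))) (\f.(\g.(\h.((f h) g))))) ((\f.(\g.(\h.(f (g h))))) (\b.(\c.b)))) v) (\f.(\g.(\h.((f h) (g h))))))

Derivation:
Step 0: ((((((\d.(\e.((d e) e))) (\f.(\g.(\h.(f (g h)))))) (\f.(\g.(\h.((f h) g))))) ((\f.(\g.(\h.(f (g h))))) (\b.(\c.b)))) v) (\f.(\g.(\h.((f h) (g h))))))
Step 1: (((((\e.(((\f.(\g.(\h.(f (g h))))) e) e)) (\f.(\g.(\h.((f h) g))))) ((\f.(\g.(\h.(f (g h))))) (\b.(\c.b)))) v) (\f.(\g.(\h.((f h) (g h))))))
Step 2: ((((((\f.(\g.(\h.(f (g h))))) (\f.(\g.(\h.((f h) g))))) (\f.(\g.(\h.((f h) g))))) ((\f.(\g.(\h.(f (g h))))) (\b.(\c.b)))) v) (\f.(\g.(\h.((f h) (g h))))))
Step 3: (((((\g.(\h.((\f.(\g.(\h.((f h) g)))) (g h)))) (\f.(\g.(\h.((f h) g))))) ((\f.(\g.(\h.(f (g h))))) (\b.(\c.b)))) v) (\f.(\g.(\h.((f h) (g h))))))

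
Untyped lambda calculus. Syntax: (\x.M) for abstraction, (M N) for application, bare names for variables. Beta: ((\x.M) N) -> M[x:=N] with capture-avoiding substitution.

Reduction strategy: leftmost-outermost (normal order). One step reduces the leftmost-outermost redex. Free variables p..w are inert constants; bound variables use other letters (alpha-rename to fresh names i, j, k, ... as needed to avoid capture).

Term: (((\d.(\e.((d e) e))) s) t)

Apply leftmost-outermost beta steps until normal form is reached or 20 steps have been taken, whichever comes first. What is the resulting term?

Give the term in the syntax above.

Step 0: (((\d.(\e.((d e) e))) s) t)
Step 1: ((\e.((s e) e)) t)
Step 2: ((s t) t)

Answer: ((s t) t)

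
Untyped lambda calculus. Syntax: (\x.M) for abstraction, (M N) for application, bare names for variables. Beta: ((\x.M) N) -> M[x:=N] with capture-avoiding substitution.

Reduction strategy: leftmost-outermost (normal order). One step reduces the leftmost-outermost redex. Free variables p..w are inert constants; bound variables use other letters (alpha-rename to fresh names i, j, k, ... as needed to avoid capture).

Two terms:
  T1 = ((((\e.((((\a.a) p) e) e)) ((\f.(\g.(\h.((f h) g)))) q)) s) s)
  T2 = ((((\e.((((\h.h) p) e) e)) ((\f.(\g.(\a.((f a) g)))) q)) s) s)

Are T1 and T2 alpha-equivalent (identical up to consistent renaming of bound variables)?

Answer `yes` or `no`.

Term 1: ((((\e.((((\a.a) p) e) e)) ((\f.(\g.(\h.((f h) g)))) q)) s) s)
Term 2: ((((\e.((((\h.h) p) e) e)) ((\f.(\g.(\a.((f a) g)))) q)) s) s)
Alpha-equivalence: compare structure up to binder renaming.
Result: True

Answer: yes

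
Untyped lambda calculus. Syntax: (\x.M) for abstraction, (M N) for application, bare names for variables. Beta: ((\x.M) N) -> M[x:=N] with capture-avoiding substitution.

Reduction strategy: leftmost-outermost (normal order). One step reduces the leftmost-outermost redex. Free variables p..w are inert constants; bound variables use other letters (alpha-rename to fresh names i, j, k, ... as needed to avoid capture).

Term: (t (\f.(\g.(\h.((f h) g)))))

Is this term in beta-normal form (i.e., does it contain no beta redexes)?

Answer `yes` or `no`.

Answer: yes

Derivation:
Term: (t (\f.(\g.(\h.((f h) g)))))
No beta redexes found.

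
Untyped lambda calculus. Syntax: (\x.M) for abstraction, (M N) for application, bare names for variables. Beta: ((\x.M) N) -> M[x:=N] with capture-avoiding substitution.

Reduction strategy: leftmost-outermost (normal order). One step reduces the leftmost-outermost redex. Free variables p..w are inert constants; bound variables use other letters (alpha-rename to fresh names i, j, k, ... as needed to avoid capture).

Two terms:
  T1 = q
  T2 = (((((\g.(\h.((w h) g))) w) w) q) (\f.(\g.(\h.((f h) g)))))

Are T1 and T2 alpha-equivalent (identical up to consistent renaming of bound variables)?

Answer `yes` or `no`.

Term 1: q
Term 2: (((((\g.(\h.((w h) g))) w) w) q) (\f.(\g.(\h.((f h) g)))))
Alpha-equivalence: compare structure up to binder renaming.
Result: False

Answer: no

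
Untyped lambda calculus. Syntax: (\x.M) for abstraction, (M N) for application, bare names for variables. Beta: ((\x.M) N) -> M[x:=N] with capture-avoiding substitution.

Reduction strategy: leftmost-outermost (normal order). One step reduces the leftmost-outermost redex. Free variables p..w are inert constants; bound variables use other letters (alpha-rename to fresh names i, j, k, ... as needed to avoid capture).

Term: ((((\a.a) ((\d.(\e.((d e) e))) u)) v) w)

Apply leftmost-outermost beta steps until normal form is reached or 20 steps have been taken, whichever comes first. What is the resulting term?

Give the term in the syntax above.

Answer: (((u v) v) w)

Derivation:
Step 0: ((((\a.a) ((\d.(\e.((d e) e))) u)) v) w)
Step 1: ((((\d.(\e.((d e) e))) u) v) w)
Step 2: (((\e.((u e) e)) v) w)
Step 3: (((u v) v) w)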